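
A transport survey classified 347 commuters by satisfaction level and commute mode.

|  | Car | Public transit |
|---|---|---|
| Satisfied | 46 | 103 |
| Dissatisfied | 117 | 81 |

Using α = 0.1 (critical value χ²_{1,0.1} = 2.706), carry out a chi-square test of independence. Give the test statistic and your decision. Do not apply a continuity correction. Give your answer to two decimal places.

Row totals: 149, 198. Column totals: 163, 184. Grand total N = 347.
Expected counts (row total × column total / N):
  Satisfied, Car: 149×163/347 = 69.9914
  Satisfied, Public transit: 149×184/347 = 79.0086
  Dissatisfied, Car: 198×163/347 = 93.0086
  Dissatisfied, Public transit: 198×184/347 = 104.9914
Contributions (O − E)²/E:
  (46 − 69.9914)²/69.9914 = 8.2237
  (103 − 79.0086)²/79.0086 = 7.2851
  (117 − 93.0086)²/93.0086 = 6.1885
  (81 − 104.9914)²/104.9914 = 5.4822
χ² = 8.2237 + 7.2851 + 6.1885 + 5.4822 = 27.18
df = (2−1)(2−1) = 1. Since 27.18 > 2.706, reject the null hypothesis of independence at α = 0.1.

27.18; reject H₀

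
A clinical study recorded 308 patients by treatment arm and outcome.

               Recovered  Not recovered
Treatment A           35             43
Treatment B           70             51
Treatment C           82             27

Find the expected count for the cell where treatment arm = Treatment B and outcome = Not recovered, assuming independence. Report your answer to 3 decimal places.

47.536

Row total (Treatment B) = 121; column total (Not recovered) = 121; grand total N = 308.
Expected count = (row total × column total) / N = 121 × 121 / 308 = 47.536.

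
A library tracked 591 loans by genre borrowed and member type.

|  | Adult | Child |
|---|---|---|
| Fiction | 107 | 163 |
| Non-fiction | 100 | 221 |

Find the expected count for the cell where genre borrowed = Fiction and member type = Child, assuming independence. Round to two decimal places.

Row total (Fiction) = 270; column total (Child) = 384; grand total N = 591.
Expected count = (row total × column total) / N = 270 × 384 / 591 = 175.43.

175.43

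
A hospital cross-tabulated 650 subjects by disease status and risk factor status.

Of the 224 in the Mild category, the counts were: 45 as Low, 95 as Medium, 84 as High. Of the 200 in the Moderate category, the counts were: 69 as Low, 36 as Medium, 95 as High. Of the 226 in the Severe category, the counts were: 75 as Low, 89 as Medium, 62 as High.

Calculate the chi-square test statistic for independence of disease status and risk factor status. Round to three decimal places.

42.835

Row totals: 224, 200, 226. Column totals: 189, 220, 241. Grand total N = 650.
Expected counts (row total × column total / N):
  Mild, Low: 224×189/650 = 65.1323
  Mild, Medium: 224×220/650 = 75.8154
  Mild, High: 224×241/650 = 83.0523
  Moderate, Low: 200×189/650 = 58.1538
  Moderate, Medium: 200×220/650 = 67.6923
  Moderate, High: 200×241/650 = 74.1538
  Severe, Low: 226×189/650 = 65.7138
  Severe, Medium: 226×220/650 = 76.4923
  Severe, High: 226×241/650 = 83.7938
Contributions (O − E)²/E:
  (45 − 65.1323)²/65.1323 = 6.2229
  (95 − 75.8154)²/75.8154 = 4.8545
  (84 − 83.0523)²/83.0523 = 0.0108
  (69 − 58.1538)²/58.1538 = 2.0229
  (36 − 67.6923)²/67.6923 = 14.8378
  (95 − 74.1538)²/74.1538 = 5.8603
  (75 − 65.7138)²/65.7138 = 1.3123
  (89 − 76.4923)²/76.4923 = 2.0452
  (62 − 83.7938)²/83.7938 = 5.6683
χ² = 6.2229 + 4.8545 + 0.0108 + 2.0229 + 14.8378 + 5.8603 + 1.3123 + 2.0452 + 5.6683 = 42.835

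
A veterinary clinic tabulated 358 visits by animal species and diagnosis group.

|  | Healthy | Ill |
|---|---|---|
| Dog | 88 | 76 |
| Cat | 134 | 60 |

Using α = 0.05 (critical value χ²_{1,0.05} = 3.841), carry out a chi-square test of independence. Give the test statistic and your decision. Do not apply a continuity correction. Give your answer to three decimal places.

8.963; reject H₀

Row totals: 164, 194. Column totals: 222, 136. Grand total N = 358.
Expected counts (row total × column total / N):
  Dog, Healthy: 164×222/358 = 101.6983
  Dog, Ill: 164×136/358 = 62.3017
  Cat, Healthy: 194×222/358 = 120.3017
  Cat, Ill: 194×136/358 = 73.6983
Contributions (O − E)²/E:
  (88 − 101.6983)²/101.6983 = 1.8451
  (76 − 62.3017)²/62.3017 = 3.0119
  (134 − 120.3017)²/120.3017 = 1.5598
  (60 − 73.6983)²/73.6983 = 2.5461
χ² = 1.8451 + 3.0119 + 1.5598 + 2.5461 = 8.963
df = (2−1)(2−1) = 1. Since 8.963 > 3.841, reject the null hypothesis of independence at α = 0.05.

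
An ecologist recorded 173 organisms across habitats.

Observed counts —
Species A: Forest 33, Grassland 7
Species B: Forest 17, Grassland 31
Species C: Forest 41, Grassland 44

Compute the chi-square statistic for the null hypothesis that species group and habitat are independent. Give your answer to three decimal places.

Row totals: 40, 48, 85. Column totals: 91, 82. Grand total N = 173.
Expected counts (row total × column total / N):
  Species A, Forest: 40×91/173 = 21.0405
  Species A, Grassland: 40×82/173 = 18.9595
  Species B, Forest: 48×91/173 = 25.2486
  Species B, Grassland: 48×82/173 = 22.7514
  Species C, Forest: 85×91/173 = 44.7110
  Species C, Grassland: 85×82/173 = 40.2890
Contributions (O − E)²/E:
  (33 − 21.0405)²/21.0405 = 6.7978
  (7 − 18.9595)²/18.9595 = 7.5440
  (17 − 25.2486)²/25.2486 = 2.6948
  (31 − 22.7514)²/22.7514 = 2.9906
  (41 − 44.7110)²/44.7110 = 0.3080
  (44 − 40.2890)²/40.2890 = 0.3418
χ² = 6.7978 + 7.5440 + 2.6948 + 2.9906 + 0.3080 + 0.3418 = 20.677

20.677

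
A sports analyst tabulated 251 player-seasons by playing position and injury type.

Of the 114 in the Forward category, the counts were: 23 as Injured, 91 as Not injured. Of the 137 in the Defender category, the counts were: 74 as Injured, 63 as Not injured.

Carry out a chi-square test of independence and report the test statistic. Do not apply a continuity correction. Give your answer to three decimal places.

Row totals: 114, 137. Column totals: 97, 154. Grand total N = 251.
Expected counts (row total × column total / N):
  Forward, Injured: 114×97/251 = 44.0558
  Forward, Not injured: 114×154/251 = 69.9442
  Defender, Injured: 137×97/251 = 52.9442
  Defender, Not injured: 137×154/251 = 84.0558
Contributions (O − E)²/E:
  (23 − 44.0558)²/44.0558 = 10.0633
  (91 − 69.9442)²/69.9442 = 6.3386
  (74 − 52.9442)²/52.9442 = 8.3738
  (63 − 84.0558)²/84.0558 = 5.2744
χ² = 10.0633 + 6.3386 + 8.3738 + 5.2744 = 30.050

30.050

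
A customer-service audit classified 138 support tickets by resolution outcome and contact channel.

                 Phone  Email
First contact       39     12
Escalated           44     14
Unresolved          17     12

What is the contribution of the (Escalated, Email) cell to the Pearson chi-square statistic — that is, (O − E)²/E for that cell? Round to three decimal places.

0.243

Row total (Escalated) = 58; column total (Email) = 38; N = 138.
Expected count E = 58 × 38 / 138 = 15.9710.
Contribution = (O − E)²/E = (14 − 15.9710)² / 15.9710 = 0.243.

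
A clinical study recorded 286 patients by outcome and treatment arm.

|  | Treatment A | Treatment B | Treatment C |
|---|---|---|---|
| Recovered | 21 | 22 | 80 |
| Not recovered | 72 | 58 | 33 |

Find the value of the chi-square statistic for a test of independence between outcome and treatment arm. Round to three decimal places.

Row totals: 123, 163. Column totals: 93, 80, 113. Grand total N = 286.
Expected counts (row total × column total / N):
  Recovered, Treatment A: 123×93/286 = 39.9965
  Recovered, Treatment B: 123×80/286 = 34.4056
  Recovered, Treatment C: 123×113/286 = 48.5979
  Not recovered, Treatment A: 163×93/286 = 53.0035
  Not recovered, Treatment B: 163×80/286 = 45.5944
  Not recovered, Treatment C: 163×113/286 = 64.4021
Contributions (O − E)²/E:
  (21 − 39.9965)²/39.9965 = 9.0225
  (22 − 34.4056)²/34.4056 = 4.4731
  (80 − 48.5979)²/48.5979 = 20.2908
  (72 − 53.0035)²/53.0035 = 6.8084
  (58 − 45.5944)²/45.5944 = 3.3754
  (33 − 64.4021)²/64.4021 = 15.3115
χ² = 9.0225 + 4.4731 + 20.2908 + 6.8084 + 3.3754 + 15.3115 = 59.282

59.282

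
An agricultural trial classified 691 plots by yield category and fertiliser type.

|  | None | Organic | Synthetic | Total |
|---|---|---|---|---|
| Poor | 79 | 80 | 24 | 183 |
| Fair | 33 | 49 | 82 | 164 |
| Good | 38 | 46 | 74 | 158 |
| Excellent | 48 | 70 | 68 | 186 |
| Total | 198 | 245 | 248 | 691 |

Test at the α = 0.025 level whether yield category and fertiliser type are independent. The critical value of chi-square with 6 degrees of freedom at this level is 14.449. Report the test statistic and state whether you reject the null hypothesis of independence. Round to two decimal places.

67.16; reject H₀

Grand total N = 691.
Expected counts (row total × column total / N):
  Poor, None: 183×198/691 = 52.437
  Poor, Organic: 183×245/691 = 64.884
  Poor, Synthetic: 183×248/691 = 65.679
  Fair, None: 164×198/691 = 46.993
  Fair, Organic: 164×245/691 = 58.148
  Fair, Synthetic: 164×248/691 = 58.860
  Good, None: 158×198/691 = 45.274
  Good, Organic: 158×245/691 = 56.020
  Good, Synthetic: 158×248/691 = 56.706
  Excellent, None: 186×198/691 = 53.297
  Excellent, Organic: 186×245/691 = 65.948
  Excellent, Synthetic: 186×248/691 = 66.755
Contributions (O − E)²/E:
  (79 − 52.437)²/52.437 = 13.4560
  (80 − 64.884)²/64.884 = 3.5216
  (24 − 65.679)²/65.679 = 26.4489
  (33 − 46.993)²/46.993 = 4.1667
  (49 − 58.148)²/58.148 = 1.4392
  (82 − 58.860)²/58.860 = 9.0972
  (38 − 45.274)²/45.274 = 1.1687
  (46 − 56.020)²/56.020 = 1.7922
  (74 − 56.706)²/56.706 = 5.2743
  (48 − 53.297)²/53.297 = 0.5265
  (70 − 65.948)²/65.948 = 0.2490
  (68 − 66.755)²/66.755 = 0.0232
χ² = 13.4560 + 3.5216 + 26.4489 + 4.1667 + 1.4392 + 9.0972 + 1.1687 + 1.7922 + 5.2743 + 0.5265 + 0.2490 + 0.0232 = 67.16
df = (4−1)(3−1) = 6. Since 67.16 > 14.449, reject the null hypothesis of independence at α = 0.025.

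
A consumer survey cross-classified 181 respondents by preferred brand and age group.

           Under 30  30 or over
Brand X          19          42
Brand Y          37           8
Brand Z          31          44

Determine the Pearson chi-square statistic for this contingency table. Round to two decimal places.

29.39

Row totals: 61, 45, 75. Column totals: 87, 94. Grand total N = 181.
Expected counts (row total × column total / N):
  Brand X, Under 30: 61×87/181 = 29.320
  Brand X, 30 or over: 61×94/181 = 31.680
  Brand Y, Under 30: 45×87/181 = 21.630
  Brand Y, 30 or over: 45×94/181 = 23.370
  Brand Z, Under 30: 75×87/181 = 36.050
  Brand Z, 30 or over: 75×94/181 = 38.950
Contributions (O − E)²/E:
  (19 − 29.320)²/29.320 = 3.6324
  (42 − 31.680)²/31.680 = 3.3618
  (37 − 21.630)²/21.630 = 10.9217
  (8 − 23.370)²/23.370 = 10.1086
  (31 − 36.050)²/36.050 = 0.7074
  (44 − 38.950)²/38.950 = 0.6547
χ² = 3.6324 + 3.3618 + 10.9217 + 10.1086 + 0.7074 + 0.6547 = 29.39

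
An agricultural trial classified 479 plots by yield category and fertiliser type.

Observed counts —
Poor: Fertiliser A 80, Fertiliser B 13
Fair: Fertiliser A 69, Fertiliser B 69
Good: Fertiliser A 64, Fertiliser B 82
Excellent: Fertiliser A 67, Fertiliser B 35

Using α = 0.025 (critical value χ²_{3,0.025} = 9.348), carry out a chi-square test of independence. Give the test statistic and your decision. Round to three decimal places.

48.208; reject H₀

Row totals: 93, 138, 146, 102. Column totals: 280, 199. Grand total N = 479.
Expected counts (row total × column total / N):
  Poor, Fertiliser A: 93×280/479 = 54.36326
  Poor, Fertiliser B: 93×199/479 = 38.63674
  Fair, Fertiliser A: 138×280/479 = 80.66806
  Fair, Fertiliser B: 138×199/479 = 57.33194
  Good, Fertiliser A: 146×280/479 = 85.34447
  Good, Fertiliser B: 146×199/479 = 60.65553
  Excellent, Fertiliser A: 102×280/479 = 59.62422
  Excellent, Fertiliser B: 102×199/479 = 42.37578
Contributions (O − E)²/E:
  (80 − 54.36326)²/54.36326 = 12.0898
  (13 − 38.63674)²/38.63674 = 17.0108
  (69 − 80.66806)²/80.66806 = 1.6877
  (69 − 57.33194)²/57.33194 = 2.3747
  (64 − 85.34447)²/85.34447 = 5.3382
  (82 − 60.65553)²/60.65553 = 7.5110
  (67 − 59.62422)²/59.62422 = 0.9124
  (35 − 42.37578)²/42.37578 = 1.2838
χ² = 12.0898 + 17.0108 + 1.6877 + 2.3747 + 5.3382 + 7.5110 + 0.9124 + 1.2838 = 48.208
df = (4−1)(2−1) = 3. Since 48.208 > 9.348, reject the null hypothesis of independence at α = 0.025.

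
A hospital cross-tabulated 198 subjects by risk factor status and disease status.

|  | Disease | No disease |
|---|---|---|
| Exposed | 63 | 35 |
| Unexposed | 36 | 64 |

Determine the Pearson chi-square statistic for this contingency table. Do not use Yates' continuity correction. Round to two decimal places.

Row totals: 98, 100. Column totals: 99, 99. Grand total N = 198.
Expected counts (row total × column total / N):
  Exposed, Disease: 98×99/198 = 49.000
  Exposed, No disease: 98×99/198 = 49.000
  Unexposed, Disease: 100×99/198 = 50.000
  Unexposed, No disease: 100×99/198 = 50.000
Contributions (O − E)²/E:
  (63 − 49.000)²/49.000 = 4.0000
  (35 − 49.000)²/49.000 = 4.0000
  (36 − 50.000)²/50.000 = 3.9200
  (64 − 50.000)²/50.000 = 3.9200
χ² = 4.0000 + 4.0000 + 3.9200 + 3.9200 = 15.84

15.84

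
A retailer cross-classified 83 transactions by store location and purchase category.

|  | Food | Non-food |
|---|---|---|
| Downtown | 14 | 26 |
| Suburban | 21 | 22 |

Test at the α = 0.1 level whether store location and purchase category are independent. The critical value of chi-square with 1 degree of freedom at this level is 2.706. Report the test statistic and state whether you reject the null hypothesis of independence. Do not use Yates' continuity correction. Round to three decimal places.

Row totals: 40, 43. Column totals: 35, 48. Grand total N = 83.
Expected counts (row total × column total / N):
  Downtown, Food: 40×35/83 = 16.8675
  Downtown, Non-food: 40×48/83 = 23.1325
  Suburban, Food: 43×35/83 = 18.1325
  Suburban, Non-food: 43×48/83 = 24.8675
Contributions (O − E)²/E:
  (14 − 16.8675)²/16.8675 = 0.4875
  (26 − 23.1325)²/23.1325 = 0.3555
  (21 − 18.1325)²/18.1325 = 0.4535
  (22 − 24.8675)²/24.8675 = 0.3307
χ² = 0.4875 + 0.3555 + 0.4535 + 0.3307 = 1.627
df = (2−1)(2−1) = 1. Since 1.627 < 2.706, fail to reject the null hypothesis of independence at α = 0.1.

1.627; fail to reject H₀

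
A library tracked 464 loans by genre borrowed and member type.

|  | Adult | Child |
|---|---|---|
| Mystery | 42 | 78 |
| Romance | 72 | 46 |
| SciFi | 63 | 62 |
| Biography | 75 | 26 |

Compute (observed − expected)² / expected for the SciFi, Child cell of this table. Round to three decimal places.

0.418

Row total (SciFi) = 125; column total (Child) = 212; N = 464.
Expected count E = 125 × 212 / 464 = 57.1121.
Contribution = (O − E)²/E = (62 − 57.1121)² / 57.1121 = 0.418.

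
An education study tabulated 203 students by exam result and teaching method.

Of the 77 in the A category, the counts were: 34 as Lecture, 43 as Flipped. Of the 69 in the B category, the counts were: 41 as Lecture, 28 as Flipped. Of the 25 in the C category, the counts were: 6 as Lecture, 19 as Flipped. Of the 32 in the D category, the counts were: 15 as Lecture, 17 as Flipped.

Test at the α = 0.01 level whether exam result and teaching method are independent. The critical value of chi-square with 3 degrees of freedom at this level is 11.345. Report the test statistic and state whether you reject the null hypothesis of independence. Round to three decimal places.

Row totals: 77, 69, 25, 32. Column totals: 96, 107. Grand total N = 203.
Expected counts (row total × column total / N):
  A, Lecture: 77×96/203 = 36.4138
  A, Flipped: 77×107/203 = 40.5862
  B, Lecture: 69×96/203 = 32.6305
  B, Flipped: 69×107/203 = 36.3695
  C, Lecture: 25×96/203 = 11.8227
  C, Flipped: 25×107/203 = 13.1773
  D, Lecture: 32×96/203 = 15.1330
  D, Flipped: 32×107/203 = 16.8670
Contributions (O − E)²/E:
  (34 − 36.4138)²/36.4138 = 0.1600
  (43 − 40.5862)²/40.5862 = 0.1436
  (41 − 32.6305)²/32.6305 = 2.1467
  (28 − 36.3695)²/36.3695 = 1.9260
  (6 − 11.8227)²/11.8227 = 2.8677
  (19 − 13.1773)²/13.1773 = 2.5729
  (15 − 15.1330)²/15.1330 = 0.0012
  (17 − 16.8670)²/16.8670 = 0.0010
χ² = 0.1600 + 0.1436 + 2.1467 + 1.9260 + 2.8677 + 2.5729 + 0.0012 + 0.0010 = 9.819
df = (4−1)(2−1) = 3. Since 9.819 < 11.345, fail to reject the null hypothesis of independence at α = 0.01.

9.819; fail to reject H₀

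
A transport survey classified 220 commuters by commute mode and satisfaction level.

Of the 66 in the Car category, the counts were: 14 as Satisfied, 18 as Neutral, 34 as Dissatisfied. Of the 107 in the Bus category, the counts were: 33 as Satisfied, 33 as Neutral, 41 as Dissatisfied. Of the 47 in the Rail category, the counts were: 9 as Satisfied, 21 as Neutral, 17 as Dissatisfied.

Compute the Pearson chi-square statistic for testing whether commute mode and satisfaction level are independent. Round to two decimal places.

7.34

Row totals: 66, 107, 47. Column totals: 56, 72, 92. Grand total N = 220.
Expected counts (row total × column total / N):
  Car, Satisfied: 66×56/220 = 16.8000
  Car, Neutral: 66×72/220 = 21.6000
  Car, Dissatisfied: 66×92/220 = 27.6000
  Bus, Satisfied: 107×56/220 = 27.2364
  Bus, Neutral: 107×72/220 = 35.0182
  Bus, Dissatisfied: 107×92/220 = 44.7455
  Rail, Satisfied: 47×56/220 = 11.9636
  Rail, Neutral: 47×72/220 = 15.3818
  Rail, Dissatisfied: 47×92/220 = 19.6545
Contributions (O − E)²/E:
  (14 − 16.8000)²/16.8000 = 0.4667
  (18 − 21.6000)²/21.6000 = 0.6000
  (34 − 27.6000)²/27.6000 = 1.4841
  (33 − 27.2364)²/27.2364 = 1.2197
  (33 − 35.0182)²/35.0182 = 0.1163
  (41 − 44.7455)²/44.7455 = 0.3135
  (9 − 11.9636)²/11.9636 = 0.7341
  (21 − 15.3818)²/15.3818 = 2.0520
  (17 − 19.6545)²/19.6545 = 0.3585
χ² = 0.4667 + 0.6000 + 1.4841 + 1.2197 + 0.1163 + 0.3135 + 0.7341 + 2.0520 + 0.3585 = 7.34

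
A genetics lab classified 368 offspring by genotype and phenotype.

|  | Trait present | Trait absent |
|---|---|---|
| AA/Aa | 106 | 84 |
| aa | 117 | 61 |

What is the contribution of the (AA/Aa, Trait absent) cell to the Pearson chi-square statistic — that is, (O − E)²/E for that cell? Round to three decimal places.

1.115

Row total (AA/Aa) = 190; column total (Trait absent) = 145; N = 368.
Expected count E = 190 × 145 / 368 = 74.8641.
Contribution = (O − E)²/E = (84 − 74.8641)² / 74.8641 = 1.115.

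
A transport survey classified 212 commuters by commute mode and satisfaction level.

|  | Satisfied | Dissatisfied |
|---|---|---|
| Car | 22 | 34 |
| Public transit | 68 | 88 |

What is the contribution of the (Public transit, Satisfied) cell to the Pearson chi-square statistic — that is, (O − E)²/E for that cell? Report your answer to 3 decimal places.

Row total (Public transit) = 156; column total (Satisfied) = 90; N = 212.
Expected count E = 156 × 90 / 212 = 66.2264.
Contribution = (O − E)²/E = (68 − 66.2264)² / 66.2264 = 0.047.

0.047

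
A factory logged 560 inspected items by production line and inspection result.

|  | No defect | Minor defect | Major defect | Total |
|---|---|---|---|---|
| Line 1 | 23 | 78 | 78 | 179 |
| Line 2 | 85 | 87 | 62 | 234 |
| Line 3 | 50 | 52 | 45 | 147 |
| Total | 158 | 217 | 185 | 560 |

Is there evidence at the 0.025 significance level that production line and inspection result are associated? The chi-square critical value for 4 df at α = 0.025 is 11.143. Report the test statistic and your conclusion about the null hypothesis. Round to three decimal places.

33.153; reject H₀

Grand total N = 560.
Expected counts (row total × column total / N):
  Line 1, No defect: 179×158/560 = 50.5036
  Line 1, Minor defect: 179×217/560 = 69.3625
  Line 1, Major defect: 179×185/560 = 59.1339
  Line 2, No defect: 234×158/560 = 66.0214
  Line 2, Minor defect: 234×217/560 = 90.6750
  Line 2, Major defect: 234×185/560 = 77.3036
  Line 3, No defect: 147×158/560 = 41.4750
  Line 3, Minor defect: 147×217/560 = 56.9625
  Line 3, Major defect: 147×185/560 = 48.5625
Contributions (O − E)²/E:
  (23 − 50.5036)²/50.5036 = 14.9781
  (78 − 69.3625)²/69.3625 = 1.0756
  (78 − 59.1339)²/59.1339 = 6.0190
  (85 − 66.0214)²/66.0214 = 5.4556
  (87 − 90.6750)²/90.6750 = 0.1489
  (62 − 77.3036)²/77.3036 = 3.0296
  (50 − 41.4750)²/41.4750 = 1.7523
  (52 − 56.9625)²/56.9625 = 0.4323
  (45 − 48.5625)²/48.5625 = 0.2613
χ² = 14.9781 + 1.0756 + 6.0190 + 5.4556 + 0.1489 + 3.0296 + 1.7523 + 0.4323 + 0.2613 = 33.153
df = (3−1)(3−1) = 4. Since 33.153 > 11.143, reject the null hypothesis of independence at α = 0.025.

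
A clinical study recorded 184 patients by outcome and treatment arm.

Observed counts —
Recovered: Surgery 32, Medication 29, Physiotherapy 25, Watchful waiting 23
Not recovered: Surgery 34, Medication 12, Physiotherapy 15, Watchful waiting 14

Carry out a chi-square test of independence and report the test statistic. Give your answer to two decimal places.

5.71

Row totals: 109, 75. Column totals: 66, 41, 40, 37. Grand total N = 184.
Expected counts (row total × column total / N):
  Recovered, Surgery: 109×66/184 = 39.098
  Recovered, Medication: 109×41/184 = 24.288
  Recovered, Physiotherapy: 109×40/184 = 23.696
  Recovered, Watchful waiting: 109×37/184 = 21.918
  Not recovered, Surgery: 75×66/184 = 26.902
  Not recovered, Medication: 75×41/184 = 16.712
  Not recovered, Physiotherapy: 75×40/184 = 16.304
  Not recovered, Watchful waiting: 75×37/184 = 15.082
Contributions (O − E)²/E:
  (32 − 39.098)²/39.098 = 1.2886
  (29 − 24.288)²/24.288 = 0.9142
  (25 − 23.696)²/23.696 = 0.0718
  (23 − 21.918)²/21.918 = 0.0534
  (34 − 26.902)²/26.902 = 1.8728
  (12 − 16.712)²/16.712 = 1.3286
  (15 − 16.304)²/16.304 = 0.1043
  (14 − 15.082)²/15.082 = 0.0776
χ² = 1.2886 + 0.9142 + 0.0718 + 0.0534 + 1.8728 + 1.3286 + 0.1043 + 0.0776 = 5.71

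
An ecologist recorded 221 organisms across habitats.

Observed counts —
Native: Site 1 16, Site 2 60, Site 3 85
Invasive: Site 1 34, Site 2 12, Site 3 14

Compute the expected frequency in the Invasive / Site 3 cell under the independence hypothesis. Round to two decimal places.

Row total (Invasive) = 60; column total (Site 3) = 99; grand total N = 221.
Expected count = (row total × column total) / N = 60 × 99 / 221 = 26.88.

26.88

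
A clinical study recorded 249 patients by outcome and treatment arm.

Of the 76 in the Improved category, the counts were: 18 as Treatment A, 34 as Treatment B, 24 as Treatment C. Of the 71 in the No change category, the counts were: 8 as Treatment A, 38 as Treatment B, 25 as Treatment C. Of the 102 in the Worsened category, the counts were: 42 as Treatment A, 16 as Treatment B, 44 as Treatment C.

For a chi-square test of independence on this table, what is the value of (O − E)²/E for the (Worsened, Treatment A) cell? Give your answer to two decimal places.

Row total (Worsened) = 102; column total (Treatment A) = 68; N = 249.
Expected count E = 102 × 68 / 249 = 27.855.
Contribution = (O − E)²/E = (42 − 27.855)² / 27.855 = 7.18.

7.18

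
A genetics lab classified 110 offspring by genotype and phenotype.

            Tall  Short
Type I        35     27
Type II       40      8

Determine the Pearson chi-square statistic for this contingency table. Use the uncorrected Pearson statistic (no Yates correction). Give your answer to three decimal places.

Row totals: 62, 48. Column totals: 75, 35. Grand total N = 110.
Expected counts (row total × column total / N):
  Type I, Tall: 62×75/110 = 42.2727
  Type I, Short: 62×35/110 = 19.7273
  Type II, Tall: 48×75/110 = 32.7273
  Type II, Short: 48×35/110 = 15.2727
Contributions (O − E)²/E:
  (35 − 42.2727)²/42.2727 = 1.2512
  (27 − 19.7273)²/19.7273 = 2.6812
  (40 − 32.7273)²/32.7273 = 1.6161
  (8 − 15.2727)²/15.2727 = 3.4632
χ² = 1.2512 + 2.6812 + 1.6161 + 3.4632 = 9.012

9.012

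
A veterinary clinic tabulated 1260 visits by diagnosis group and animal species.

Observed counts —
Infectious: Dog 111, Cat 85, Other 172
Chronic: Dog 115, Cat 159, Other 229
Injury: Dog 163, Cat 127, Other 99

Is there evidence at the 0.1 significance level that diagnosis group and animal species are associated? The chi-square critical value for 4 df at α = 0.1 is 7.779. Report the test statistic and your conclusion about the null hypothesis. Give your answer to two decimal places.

61.84; reject H₀

Row totals: 368, 503, 389. Column totals: 389, 371, 500. Grand total N = 1260.
Expected counts (row total × column total / N):
  Infectious, Dog: 368×389/1260 = 113.613
  Infectious, Cat: 368×371/1260 = 108.356
  Infectious, Other: 368×500/1260 = 146.032
  Chronic, Dog: 503×389/1260 = 155.291
  Chronic, Cat: 503×371/1260 = 148.106
  Chronic, Other: 503×500/1260 = 199.603
  Injury, Dog: 389×389/1260 = 120.096
  Injury, Cat: 389×371/1260 = 114.539
  Injury, Other: 389×500/1260 = 154.365
Contributions (O − E)²/E:
  (111 − 113.613)²/113.613 = 0.0601
  (85 − 108.356)²/108.356 = 5.0344
  (172 − 146.032)²/146.032 = 4.6177
  (115 − 155.291)²/155.291 = 10.4537
  (159 − 148.106)²/148.106 = 0.8013
  (229 − 199.603)²/199.603 = 4.3295
  (163 − 120.096)²/120.096 = 15.3273
  (127 − 114.539)²/114.539 = 1.3557
  (99 − 154.365)²/154.365 = 19.8574
χ² = 0.0601 + 5.0344 + 4.6177 + 10.4537 + 0.8013 + 4.3295 + 15.3273 + 1.3557 + 19.8574 = 61.84
df = (3−1)(3−1) = 4. Since 61.84 > 7.779, reject the null hypothesis of independence at α = 0.1.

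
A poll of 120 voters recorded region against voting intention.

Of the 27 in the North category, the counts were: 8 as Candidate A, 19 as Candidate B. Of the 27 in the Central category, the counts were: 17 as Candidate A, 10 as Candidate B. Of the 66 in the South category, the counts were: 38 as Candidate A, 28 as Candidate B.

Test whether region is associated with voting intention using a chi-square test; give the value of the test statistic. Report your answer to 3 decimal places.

7.530

Row totals: 27, 27, 66. Column totals: 63, 57. Grand total N = 120.
Expected counts (row total × column total / N):
  North, Candidate A: 27×63/120 = 14.1750
  North, Candidate B: 27×57/120 = 12.8250
  Central, Candidate A: 27×63/120 = 14.1750
  Central, Candidate B: 27×57/120 = 12.8250
  South, Candidate A: 66×63/120 = 34.6500
  South, Candidate B: 66×57/120 = 31.3500
Contributions (O − E)²/E:
  (8 − 14.1750)²/14.1750 = 2.6900
  (19 − 12.8250)²/12.8250 = 2.9731
  (17 − 14.1750)²/14.1750 = 0.5630
  (10 − 12.8250)²/12.8250 = 0.6223
  (38 − 34.6500)²/34.6500 = 0.3239
  (28 − 31.3500)²/31.3500 = 0.3580
χ² = 2.6900 + 2.9731 + 0.5630 + 0.6223 + 0.3239 + 0.3580 = 7.530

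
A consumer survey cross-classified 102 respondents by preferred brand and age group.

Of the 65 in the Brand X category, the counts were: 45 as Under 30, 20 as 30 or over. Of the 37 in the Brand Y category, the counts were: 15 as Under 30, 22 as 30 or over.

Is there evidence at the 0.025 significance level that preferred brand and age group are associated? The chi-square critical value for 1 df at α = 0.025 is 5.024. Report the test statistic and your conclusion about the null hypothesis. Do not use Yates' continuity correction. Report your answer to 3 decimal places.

Row totals: 65, 37. Column totals: 60, 42. Grand total N = 102.
Expected counts (row total × column total / N):
  Brand X, Under 30: 65×60/102 = 38.2353
  Brand X, 30 or over: 65×42/102 = 26.7647
  Brand Y, Under 30: 37×60/102 = 21.7647
  Brand Y, 30 or over: 37×42/102 = 15.2353
Contributions (O − E)²/E:
  (45 − 38.2353)²/38.2353 = 1.1968
  (20 − 26.7647)²/26.7647 = 1.7098
  (15 − 21.7647)²/21.7647 = 2.1025
  (22 − 15.2353)²/15.2353 = 3.0036
χ² = 1.1968 + 1.7098 + 2.1025 + 3.0036 = 8.013
df = (2−1)(2−1) = 1. Since 8.013 > 5.024, reject the null hypothesis of independence at α = 0.025.

8.013; reject H₀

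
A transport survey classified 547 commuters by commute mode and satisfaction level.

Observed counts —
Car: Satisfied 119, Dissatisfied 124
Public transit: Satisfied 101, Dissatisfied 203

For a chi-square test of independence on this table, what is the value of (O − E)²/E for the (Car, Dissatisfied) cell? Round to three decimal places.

3.113

Row total (Car) = 243; column total (Dissatisfied) = 327; N = 547.
Expected count E = 243 × 327 / 547 = 145.2669.
Contribution = (O − E)²/E = (124 − 145.2669)² / 145.2669 = 3.113.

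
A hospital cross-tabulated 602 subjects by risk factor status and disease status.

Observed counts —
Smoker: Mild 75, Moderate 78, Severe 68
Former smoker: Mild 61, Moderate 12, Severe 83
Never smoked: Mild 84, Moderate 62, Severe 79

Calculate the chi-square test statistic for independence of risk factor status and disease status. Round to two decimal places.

42.03

Row totals: 221, 156, 225. Column totals: 220, 152, 230. Grand total N = 602.
Expected counts (row total × column total / N):
  Smoker, Mild: 221×220/602 = 80.764
  Smoker, Moderate: 221×152/602 = 55.801
  Smoker, Severe: 221×230/602 = 84.435
  Former smoker, Mild: 156×220/602 = 57.010
  Former smoker, Moderate: 156×152/602 = 39.389
  Former smoker, Severe: 156×230/602 = 59.601
  Never smoked, Mild: 225×220/602 = 82.226
  Never smoked, Moderate: 225×152/602 = 56.811
  Never smoked, Severe: 225×230/602 = 85.963
Contributions (O − E)²/E:
  (75 − 80.764)²/80.764 = 0.4114
  (78 − 55.801)²/55.801 = 8.8313
  (68 − 84.435)²/84.435 = 3.1990
  (61 − 57.010)²/57.010 = 0.2793
  (12 − 39.389)²/39.389 = 19.0448
  (83 − 59.601)²/59.601 = 9.1863
  (84 − 82.226)²/82.226 = 0.0383
  (62 − 56.811)²/56.811 = 0.4740
  (79 − 85.963)²/85.963 = 0.5640
χ² = 0.4114 + 8.8313 + 3.1990 + 0.2793 + 19.0448 + 9.1863 + 0.0383 + 0.4740 + 0.5640 = 42.03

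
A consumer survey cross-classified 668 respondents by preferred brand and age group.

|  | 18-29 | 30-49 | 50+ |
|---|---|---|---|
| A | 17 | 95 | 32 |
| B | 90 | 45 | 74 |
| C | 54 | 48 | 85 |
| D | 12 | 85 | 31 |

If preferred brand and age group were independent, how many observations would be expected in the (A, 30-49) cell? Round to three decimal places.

Row total (A) = 144; column total (30-49) = 273; grand total N = 668.
Expected count = (row total × column total) / N = 144 × 273 / 668 = 58.850.

58.850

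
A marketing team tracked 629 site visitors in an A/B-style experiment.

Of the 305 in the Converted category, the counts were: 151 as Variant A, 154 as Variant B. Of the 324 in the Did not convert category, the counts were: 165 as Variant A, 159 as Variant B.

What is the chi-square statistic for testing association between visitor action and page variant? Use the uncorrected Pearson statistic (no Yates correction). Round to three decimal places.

Row totals: 305, 324. Column totals: 316, 313. Grand total N = 629.
Expected counts (row total × column total / N):
  Converted, Variant A: 305×316/629 = 153.2273
  Converted, Variant B: 305×313/629 = 151.7727
  Did not convert, Variant A: 324×316/629 = 162.7727
  Did not convert, Variant B: 324×313/629 = 161.2273
Contributions (O − E)²/E:
  (151 − 153.2273)²/153.2273 = 0.0324
  (154 − 151.7727)²/151.7727 = 0.0327
  (165 − 162.7727)²/162.7727 = 0.0305
  (159 − 161.2273)²/161.2273 = 0.0308
χ² = 0.0324 + 0.0327 + 0.0305 + 0.0308 = 0.126

0.126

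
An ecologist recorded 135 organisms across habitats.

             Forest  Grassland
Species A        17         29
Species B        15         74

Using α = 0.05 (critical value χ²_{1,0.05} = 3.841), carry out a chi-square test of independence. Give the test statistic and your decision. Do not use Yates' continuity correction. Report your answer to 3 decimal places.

6.776; reject H₀

Row totals: 46, 89. Column totals: 32, 103. Grand total N = 135.
Expected counts (row total × column total / N):
  Species A, Forest: 46×32/135 = 10.9037
  Species A, Grassland: 46×103/135 = 35.0963
  Species B, Forest: 89×32/135 = 21.0963
  Species B, Grassland: 89×103/135 = 67.9037
Contributions (O − E)²/E:
  (17 − 10.9037)²/10.9037 = 3.4085
  (29 − 35.0963)²/35.0963 = 1.0589
  (15 − 21.0963)²/21.0963 = 1.7617
  (74 − 67.9037)²/67.9037 = 0.5473
χ² = 3.4085 + 1.0589 + 1.7617 + 0.5473 = 6.776
df = (2−1)(2−1) = 1. Since 6.776 > 3.841, reject the null hypothesis of independence at α = 0.05.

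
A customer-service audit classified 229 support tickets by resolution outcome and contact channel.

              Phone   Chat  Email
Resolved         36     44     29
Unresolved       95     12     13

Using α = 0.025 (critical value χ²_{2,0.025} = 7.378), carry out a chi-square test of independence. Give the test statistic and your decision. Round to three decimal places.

Row totals: 109, 120. Column totals: 131, 56, 42. Grand total N = 229.
Expected counts (row total × column total / N):
  Resolved, Phone: 109×131/229 = 62.35371
  Resolved, Chat: 109×56/229 = 26.65502
  Resolved, Email: 109×42/229 = 19.99127
  Unresolved, Phone: 120×131/229 = 68.64629
  Unresolved, Chat: 120×56/229 = 29.34498
  Unresolved, Email: 120×42/229 = 22.00873
Contributions (O − E)²/E:
  (36 − 62.35371)²/62.35371 = 11.1384
  (44 − 26.65502)²/26.65502 = 11.2867
  (29 − 19.99127)²/19.99127 = 4.0596
  (95 − 68.64629)²/68.64629 = 10.1173
  (12 − 29.34498)²/29.34498 = 10.2521
  (13 − 22.00873)²/22.00873 = 3.6875
χ² = 11.1384 + 11.2867 + 4.0596 + 10.1173 + 10.2521 + 3.6875 = 50.542
df = (2−1)(3−1) = 2. Since 50.542 > 7.378, reject the null hypothesis of independence at α = 0.025.

50.542; reject H₀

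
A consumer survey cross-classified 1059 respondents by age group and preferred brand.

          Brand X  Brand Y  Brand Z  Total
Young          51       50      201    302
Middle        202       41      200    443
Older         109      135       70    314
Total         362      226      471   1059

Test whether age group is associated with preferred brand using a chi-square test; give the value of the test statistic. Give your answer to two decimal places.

Grand total N = 1059.
Expected counts (row total × column total / N):
  Young, Brand X: 302×362/1059 = 103.233
  Young, Brand Y: 302×226/1059 = 64.449
  Young, Brand Z: 302×471/1059 = 134.317
  Middle, Brand X: 443×362/1059 = 151.432
  Middle, Brand Y: 443×226/1059 = 94.540
  Middle, Brand Z: 443×471/1059 = 197.028
  Older, Brand X: 314×362/1059 = 107.335
  Older, Brand Y: 314×226/1059 = 67.010
  Older, Brand Z: 314×471/1059 = 139.654
Contributions (O − E)²/E:
  (51 − 103.233)²/103.233 = 26.4284
  (50 − 64.449)²/64.449 = 3.2394
  (201 − 134.317)²/134.317 = 33.1054
  (202 − 151.432)²/151.432 = 16.8863
  (41 − 94.540)²/94.540 = 30.3208
  (200 − 197.028)²/197.028 = 0.0448
  (109 − 107.335)²/107.335 = 0.0258
  (135 − 67.010)²/67.010 = 68.9843
  (70 − 139.654)²/139.654 = 34.7407
χ² = 26.4284 + 3.2394 + 33.1054 + 16.8863 + 30.3208 + 0.0448 + 0.0258 + 68.9843 + 34.7407 = 213.78

213.78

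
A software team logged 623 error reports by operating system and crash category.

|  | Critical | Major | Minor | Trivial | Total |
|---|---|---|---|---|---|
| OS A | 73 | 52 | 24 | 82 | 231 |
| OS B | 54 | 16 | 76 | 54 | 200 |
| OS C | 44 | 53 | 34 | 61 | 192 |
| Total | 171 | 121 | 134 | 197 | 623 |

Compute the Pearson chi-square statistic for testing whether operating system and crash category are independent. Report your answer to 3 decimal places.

Grand total N = 623.
Expected counts (row total × column total / N):
  OS A, Critical: 231×171/623 = 63.4045
  OS A, Major: 231×121/623 = 44.8652
  OS A, Minor: 231×134/623 = 49.6854
  OS A, Trivial: 231×197/623 = 73.0449
  OS B, Critical: 200×171/623 = 54.8957
  OS B, Major: 200×121/623 = 38.8443
  OS B, Minor: 200×134/623 = 43.0177
  OS B, Trivial: 200×197/623 = 63.2424
  OS C, Critical: 192×171/623 = 52.6998
  OS C, Major: 192×121/623 = 37.2905
  OS C, Minor: 192×134/623 = 41.2970
  OS C, Trivial: 192×197/623 = 60.7127
Contributions (O − E)²/E:
  (73 − 63.4045)²/63.4045 = 1.4522
  (52 − 44.8652)²/44.8652 = 1.1346
  (24 − 49.6854)²/49.6854 = 13.2783
  (82 − 73.0449)²/73.0449 = 1.0979
  (54 − 54.8957)²/54.8957 = 0.0146
  (16 − 38.8443)²/38.8443 = 13.4347
  (76 − 43.0177)²/43.0177 = 25.2880
  (54 − 63.2424)²/63.2424 = 1.3507
  (44 − 52.6998)²/52.6998 = 1.4362
  (53 − 37.2905)²/37.2905 = 6.6180
  (34 − 41.2970)²/41.2970 = 1.2893
  (61 − 60.7127)²/60.7127 = 0.0014
χ² = 1.4522 + 1.1346 + 13.2783 + 1.0979 + 0.0146 + 13.4347 + 25.2880 + 1.3507 + 1.4362 + 6.6180 + 1.2893 + 0.0014 = 66.396

66.396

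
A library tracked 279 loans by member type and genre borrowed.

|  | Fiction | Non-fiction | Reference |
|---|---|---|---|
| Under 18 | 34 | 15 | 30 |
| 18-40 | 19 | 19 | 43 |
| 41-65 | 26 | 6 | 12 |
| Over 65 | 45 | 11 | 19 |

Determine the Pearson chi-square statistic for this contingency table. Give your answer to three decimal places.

26.027

Row totals: 79, 81, 44, 75. Column totals: 124, 51, 104. Grand total N = 279.
Expected counts (row total × column total / N):
  Under 18, Fiction: 79×124/279 = 35.1111
  Under 18, Non-fiction: 79×51/279 = 14.4409
  Under 18, Reference: 79×104/279 = 29.4480
  18-40, Fiction: 81×124/279 = 36.0000
  18-40, Non-fiction: 81×51/279 = 14.8065
  18-40, Reference: 81×104/279 = 30.1935
  41-65, Fiction: 44×124/279 = 19.5556
  41-65, Non-fiction: 44×51/279 = 8.0430
  41-65, Reference: 44×104/279 = 16.4014
  Over 65, Fiction: 75×124/279 = 33.3333
  Over 65, Non-fiction: 75×51/279 = 13.7097
  Over 65, Reference: 75×104/279 = 27.9570
Contributions (O − E)²/E:
  (34 − 35.1111)²/35.1111 = 0.0352
  (15 − 14.4409)²/14.4409 = 0.0216
  (30 − 29.4480)²/29.4480 = 0.0103
  (19 − 36.0000)²/36.0000 = 8.0278
  (19 − 14.8065)²/14.8065 = 1.1877
  (43 − 30.1935)²/30.1935 = 5.4318
  (26 − 19.5556)²/19.5556 = 2.1237
  (6 − 8.0430)²/8.0430 = 0.5189
  (12 − 16.4014)²/16.4014 = 1.1811
  (45 − 33.3333)²/33.3333 = 4.0834
  (11 − 13.7097)²/13.7097 = 0.5356
  (19 − 27.9570)²/27.9570 = 2.8697
χ² = 0.0352 + 0.0216 + 0.0103 + 8.0278 + 1.1877 + 5.4318 + 2.1237 + 0.5189 + 1.1811 + 4.0834 + 0.5356 + 2.8697 = 26.027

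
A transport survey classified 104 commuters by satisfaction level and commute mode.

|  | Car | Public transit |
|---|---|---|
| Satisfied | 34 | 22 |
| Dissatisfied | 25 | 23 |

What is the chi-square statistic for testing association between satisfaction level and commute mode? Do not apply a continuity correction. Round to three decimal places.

Row totals: 56, 48. Column totals: 59, 45. Grand total N = 104.
Expected counts (row total × column total / N):
  Satisfied, Car: 56×59/104 = 31.7692
  Satisfied, Public transit: 56×45/104 = 24.2308
  Dissatisfied, Car: 48×59/104 = 27.2308
  Dissatisfied, Public transit: 48×45/104 = 20.7692
Contributions (O − E)²/E:
  (34 − 31.7692)²/31.7692 = 0.1566
  (22 − 24.2308)²/24.2308 = 0.2054
  (25 − 27.2308)²/27.2308 = 0.1828
  (23 − 20.7692)²/20.7692 = 0.2396
χ² = 0.1566 + 0.2054 + 0.1828 + 0.2396 = 0.784

0.784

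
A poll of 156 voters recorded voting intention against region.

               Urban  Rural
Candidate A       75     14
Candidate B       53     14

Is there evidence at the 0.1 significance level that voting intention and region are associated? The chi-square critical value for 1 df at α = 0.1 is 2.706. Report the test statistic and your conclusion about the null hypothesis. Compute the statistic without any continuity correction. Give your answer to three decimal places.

Row totals: 89, 67. Column totals: 128, 28. Grand total N = 156.
Expected counts (row total × column total / N):
  Candidate A, Urban: 89×128/156 = 73.02564
  Candidate A, Rural: 89×28/156 = 15.97436
  Candidate B, Urban: 67×128/156 = 54.97436
  Candidate B, Rural: 67×28/156 = 12.02564
Contributions (O − E)²/E:
  (75 − 73.02564)²/73.02564 = 0.0534
  (14 − 15.97436)²/15.97436 = 0.2440
  (53 − 54.97436)²/54.97436 = 0.0709
  (14 − 12.02564)²/12.02564 = 0.3241
χ² = 0.0534 + 0.2440 + 0.0709 + 0.3241 = 0.692
df = (2−1)(2−1) = 1. Since 0.692 < 2.706, fail to reject the null hypothesis of independence at α = 0.1.

0.692; fail to reject H₀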